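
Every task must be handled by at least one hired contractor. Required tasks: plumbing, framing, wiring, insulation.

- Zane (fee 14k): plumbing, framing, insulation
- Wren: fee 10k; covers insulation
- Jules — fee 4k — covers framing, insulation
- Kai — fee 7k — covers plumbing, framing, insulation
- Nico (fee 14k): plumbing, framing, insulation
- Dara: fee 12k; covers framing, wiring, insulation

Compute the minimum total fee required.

The greedy cost-per-new-task heuristic would pick Jules, Kai, and Dara for 23, but a cheaper cover exists.
Choose Kai and Dara: together they cover plumbing, framing, wiring, insulation — every task.
Total fee: 7 + 12 = 19.
No cover costs less than 19.

19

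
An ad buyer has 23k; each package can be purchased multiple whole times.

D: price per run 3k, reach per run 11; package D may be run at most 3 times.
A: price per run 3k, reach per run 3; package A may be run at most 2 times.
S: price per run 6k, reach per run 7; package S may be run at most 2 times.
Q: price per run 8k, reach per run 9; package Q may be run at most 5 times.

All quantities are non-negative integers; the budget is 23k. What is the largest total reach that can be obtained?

Take 3×D, 1×S, and 1×Q: price 23 ≤ 23, reach 3·11 + 1·7 + 1·9 = 49.
D has the best ratio (11/3) and is taken to its limit of 3; remaining capacity is filled optimally with the others.

49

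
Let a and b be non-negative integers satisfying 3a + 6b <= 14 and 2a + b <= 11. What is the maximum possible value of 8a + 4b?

(a,b)=(4,0): 3·4+6·0=12≤14, 2·4+1·0=8≤11, objective 32.
(a,b)=(3,0): 3·3+6·0=9≤14, 2·3+1·0=6≤11, objective 24.
Maximum is 32 at (a,b)=(4,0).

32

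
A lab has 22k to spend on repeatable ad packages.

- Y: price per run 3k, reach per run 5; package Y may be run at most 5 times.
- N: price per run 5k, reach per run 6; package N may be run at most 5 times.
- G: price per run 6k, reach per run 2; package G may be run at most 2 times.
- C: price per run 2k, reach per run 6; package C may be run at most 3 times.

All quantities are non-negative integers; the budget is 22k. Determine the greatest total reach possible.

43

This is a bounded integer knapsack.
2×Y, 2×N, and 3×C: price 22 ≤ 22, reach 2·5 + 2·6 + 3·6 = 40.
5×Y and 3×C: price 21 ≤ 22, reach 5·5 + 3·6 = 43.
Best is 43.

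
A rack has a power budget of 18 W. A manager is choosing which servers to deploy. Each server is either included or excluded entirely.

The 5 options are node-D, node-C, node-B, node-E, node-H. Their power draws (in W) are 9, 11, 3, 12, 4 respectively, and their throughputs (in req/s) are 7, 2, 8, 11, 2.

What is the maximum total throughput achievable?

Take node-B and node-E: power draw 3 + 12 = 15 ≤ 18, throughput 8 + 11 = 19.
No other feasible combination does better.

19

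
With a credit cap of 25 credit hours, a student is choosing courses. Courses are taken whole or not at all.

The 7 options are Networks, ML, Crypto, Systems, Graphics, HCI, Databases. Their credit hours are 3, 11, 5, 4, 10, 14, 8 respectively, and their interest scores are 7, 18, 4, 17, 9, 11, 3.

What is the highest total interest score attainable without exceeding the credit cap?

This is an integer program with binary decision variables.
Allowing fractional choices, the relaxed optimum would be about 48.3, but courses are indivisible.
ML + Systems + Graphics: credit hours 11 + 4 + 10 = 25 ≤ 25, interest score 18 + 17 + 9 = 44.
Networks + ML + Systems: credit hours 3 + 11 + 4 = 18 ≤ 25, interest score 7 + 18 + 17 = 42.
Networks + ML + Crypto + Systems: credit hours 3 + 11 + 5 + 4 = 23 ≤ 25, interest score 7 + 18 + 4 + 17 = 46.
Best is Networks, ML, Crypto, and Systems with total interest score 46.

46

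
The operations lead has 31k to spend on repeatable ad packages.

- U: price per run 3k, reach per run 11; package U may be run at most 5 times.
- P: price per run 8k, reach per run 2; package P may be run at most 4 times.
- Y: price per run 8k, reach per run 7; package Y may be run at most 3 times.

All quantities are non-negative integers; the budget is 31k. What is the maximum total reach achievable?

This is a bounded integer knapsack.
Take 5×U and 2×Y: price 31 ≤ 31, reach 5·11 + 2·7 = 69.
U has the best ratio (11/3) and is taken to its limit of 5; remaining capacity is filled optimally with the others.

69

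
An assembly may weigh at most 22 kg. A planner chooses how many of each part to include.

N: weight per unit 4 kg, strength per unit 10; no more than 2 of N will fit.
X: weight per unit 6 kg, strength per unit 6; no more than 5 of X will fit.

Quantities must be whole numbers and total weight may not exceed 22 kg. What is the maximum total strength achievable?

32

2×N and 2×X: weight 20 ≤ 22, strength 2·10 + 2·6 = 32.
1×N and 3×X: weight 22 ≤ 22, strength 1·10 + 3·6 = 28.
Best is 32.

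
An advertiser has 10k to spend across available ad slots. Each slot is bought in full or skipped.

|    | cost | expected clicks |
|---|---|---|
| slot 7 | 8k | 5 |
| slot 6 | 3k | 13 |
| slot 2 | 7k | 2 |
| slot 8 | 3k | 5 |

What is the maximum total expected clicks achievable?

18

Take slot 6 and slot 8: cost 3 + 3 = 6 ≤ 10, expected clicks 13 + 5 = 18.
No other feasible combination does better.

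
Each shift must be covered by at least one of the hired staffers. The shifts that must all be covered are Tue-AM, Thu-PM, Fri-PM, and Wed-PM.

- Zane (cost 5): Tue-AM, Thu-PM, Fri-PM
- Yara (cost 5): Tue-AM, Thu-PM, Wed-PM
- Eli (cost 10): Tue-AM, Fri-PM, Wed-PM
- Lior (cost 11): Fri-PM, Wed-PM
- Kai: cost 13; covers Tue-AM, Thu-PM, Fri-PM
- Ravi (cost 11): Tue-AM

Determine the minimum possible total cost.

Choose Zane and Yara: together they cover Tue-AM, Thu-PM, Fri-PM, Wed-PM — every shift.
Total cost: 5 + 5 = 10.
No cover costs less than 10.

10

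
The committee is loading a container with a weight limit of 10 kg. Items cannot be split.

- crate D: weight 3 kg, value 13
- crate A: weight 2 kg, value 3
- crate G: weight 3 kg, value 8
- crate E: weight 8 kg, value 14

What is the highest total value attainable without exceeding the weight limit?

24

Take crate D, crate A, and crate G: weight 3 + 2 + 3 = 8 ≤ 10, value 13 + 3 + 8 = 24.
No other feasible combination does better.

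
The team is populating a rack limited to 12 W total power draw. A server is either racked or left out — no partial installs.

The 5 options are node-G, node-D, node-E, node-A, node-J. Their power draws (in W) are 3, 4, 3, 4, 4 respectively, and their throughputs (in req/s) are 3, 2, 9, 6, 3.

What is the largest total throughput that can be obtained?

This is a 0-1 knapsack instance.
Allowing fractional choices, the relaxed optimum would be about 19.5, but servers are indivisible.
node-D + node-E + node-A: power draw 4 + 3 + 4 = 11 ≤ 12, throughput 2 + 9 + 6 = 17.
node-G + node-E + node-A: power draw 3 + 3 + 4 = 10 ≤ 12, throughput 3 + 9 + 6 = 18.
node-E + node-A + node-J: power draw 3 + 4 + 4 = 11 ≤ 12, throughput 9 + 6 + 3 = 18.
The maximum throughput is 18; one optimal choice is node-G, node-E, and node-A.

18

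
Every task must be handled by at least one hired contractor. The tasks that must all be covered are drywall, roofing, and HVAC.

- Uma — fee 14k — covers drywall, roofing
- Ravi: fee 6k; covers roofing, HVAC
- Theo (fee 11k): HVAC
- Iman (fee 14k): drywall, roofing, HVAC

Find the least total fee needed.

The greedy cost-per-new-task heuristic would pick Ravi and Uma for 20, but a cheaper cover exists.
Iman alone covers drywall, roofing, HVAC — every task.
Total fee: 14.
No cover costs less than 14.

14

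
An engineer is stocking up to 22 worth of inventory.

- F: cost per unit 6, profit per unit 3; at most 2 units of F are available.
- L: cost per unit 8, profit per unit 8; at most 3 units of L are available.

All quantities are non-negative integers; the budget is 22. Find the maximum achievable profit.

19

This is a bounded integer knapsack.
Take 1×F and 2×L: cost 22 ≤ 22, profit 1·3 + 2·8 = 19.
No other integer combination yields more.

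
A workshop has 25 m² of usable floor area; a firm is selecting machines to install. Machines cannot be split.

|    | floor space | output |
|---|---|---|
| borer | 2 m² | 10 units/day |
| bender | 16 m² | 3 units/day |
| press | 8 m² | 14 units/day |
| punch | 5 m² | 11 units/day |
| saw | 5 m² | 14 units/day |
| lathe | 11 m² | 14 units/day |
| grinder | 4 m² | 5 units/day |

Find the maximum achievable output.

borer + punch + saw + lathe: floor space 2 + 5 + 5 + 11 = 23 ≤ 25, output 10 + 11 + 14 + 14 = 49.
borer + press + punch + saw + grinder: floor space 2 + 8 + 5 + 5 + 4 = 24 ≤ 25, output 10 + 14 + 11 + 14 + 5 = 54.
borer + press + punch + saw: floor space 2 + 8 + 5 + 5 = 20 ≤ 25, output 10 + 14 + 11 + 14 = 49.
Best is borer, press, punch, saw, and grinder with total output 54.

54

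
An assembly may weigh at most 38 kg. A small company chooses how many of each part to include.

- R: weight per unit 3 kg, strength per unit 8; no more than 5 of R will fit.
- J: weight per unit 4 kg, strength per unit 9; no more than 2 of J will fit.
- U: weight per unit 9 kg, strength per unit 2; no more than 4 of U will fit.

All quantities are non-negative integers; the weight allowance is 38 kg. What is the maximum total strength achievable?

60

5×R and 2×J: weight 23 ≤ 38, strength 5·8 + 2·9 = 58.
5×R, 2×J, and 1×U: weight 32 ≤ 38, strength 5·8 + 2·9 + 1·2 = 60.
Best is 60.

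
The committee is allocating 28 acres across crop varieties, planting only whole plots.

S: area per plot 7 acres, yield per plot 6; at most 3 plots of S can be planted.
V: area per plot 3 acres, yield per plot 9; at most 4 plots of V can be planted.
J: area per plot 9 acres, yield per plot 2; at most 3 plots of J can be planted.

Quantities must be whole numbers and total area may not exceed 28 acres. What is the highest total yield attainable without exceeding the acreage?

48

V has the best ratio (9/3); taking only V gives at most 4×9 = 36 (stopped by the supply cap of 4).
Mixing does better — 2×S and 4×V: area 26 ≤ 28, yield 2·6 + 4·9 = 48.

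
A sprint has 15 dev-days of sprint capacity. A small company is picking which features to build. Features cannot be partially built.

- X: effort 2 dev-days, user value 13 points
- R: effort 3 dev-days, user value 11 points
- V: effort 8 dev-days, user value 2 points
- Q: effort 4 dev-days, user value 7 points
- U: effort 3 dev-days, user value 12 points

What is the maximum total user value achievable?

43

X + R + U: effort 2 + 3 + 3 = 8 ≤ 15, user value 13 + 11 + 12 = 36.
X + R + Q + U: effort 2 + 3 + 4 + 3 = 12 ≤ 15, user value 13 + 11 + 7 + 12 = 43.
X + Q + U: effort 2 + 4 + 3 = 9 ≤ 15, user value 13 + 7 + 12 = 32.
Best is X, R, Q, and U with total user value 43.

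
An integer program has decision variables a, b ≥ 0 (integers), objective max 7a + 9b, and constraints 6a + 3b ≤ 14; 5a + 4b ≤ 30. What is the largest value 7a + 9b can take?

36

The continuous relaxation peaks at (0, 4.67) with value 42.00; rounding to a feasible lattice point costs some objective.
(a,b)=(0,4): 6·0+3·4=12≤14, 5·0+4·4=16≤30, objective 36.
(a,b)=(0,3): 6·0+3·3=9≤14, 5·0+4·3=12≤30, objective 27.
No feasible integer point exceeds 36.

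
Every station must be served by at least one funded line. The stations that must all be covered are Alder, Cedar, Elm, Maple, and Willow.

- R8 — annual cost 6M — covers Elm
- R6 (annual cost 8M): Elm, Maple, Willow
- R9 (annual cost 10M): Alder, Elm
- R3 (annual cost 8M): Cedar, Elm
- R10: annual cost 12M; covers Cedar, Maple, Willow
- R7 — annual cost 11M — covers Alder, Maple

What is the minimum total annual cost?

22

This is a weighted set-cover instance.
Choose R9 and R10: together they cover Alder, Cedar, Elm, Maple, Willow — every station.
Total annual cost: 10 + 12 = 22.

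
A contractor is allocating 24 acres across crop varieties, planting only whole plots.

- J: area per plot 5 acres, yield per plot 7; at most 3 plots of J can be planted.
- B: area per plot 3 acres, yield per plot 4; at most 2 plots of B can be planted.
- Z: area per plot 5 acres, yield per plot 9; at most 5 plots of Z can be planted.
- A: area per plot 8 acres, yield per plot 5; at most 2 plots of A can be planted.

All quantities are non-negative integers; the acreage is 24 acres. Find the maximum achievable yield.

Z has the best ratio (9/5); taking only Z gives at most 4×9 = 36 (stopped by the area limit).
Mixing does better — 1×B and 4×Z: area 23 ≤ 24, yield 1·4 + 4·9 = 40.

40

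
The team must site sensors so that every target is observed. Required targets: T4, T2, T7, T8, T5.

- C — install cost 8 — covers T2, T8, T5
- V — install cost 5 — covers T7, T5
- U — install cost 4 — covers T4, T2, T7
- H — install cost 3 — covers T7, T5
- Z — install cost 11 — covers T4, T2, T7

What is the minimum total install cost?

The greedy cost-per-new-target heuristic would pick U, H, and C for 15, but a cheaper cover exists.
Choose C and U: together they cover T4, T2, T7, T8, T5 — every target.
Total install cost: 8 + 4 = 12.
No cover costs less than 12.

12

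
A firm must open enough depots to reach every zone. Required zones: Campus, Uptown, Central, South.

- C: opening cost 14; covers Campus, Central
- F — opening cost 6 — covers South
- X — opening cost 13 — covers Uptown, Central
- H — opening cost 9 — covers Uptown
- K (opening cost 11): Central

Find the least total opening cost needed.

This is a weighted set-cover instance.
The greedy cost-per-new-zone heuristic would pick F, X, and C for 33, but a cheaper cover exists.
Choose C, F, and H: together they cover Campus, Uptown, Central, South — every zone.
Total opening cost: 14 + 6 + 9 = 29.
No cover costs less than 29.

29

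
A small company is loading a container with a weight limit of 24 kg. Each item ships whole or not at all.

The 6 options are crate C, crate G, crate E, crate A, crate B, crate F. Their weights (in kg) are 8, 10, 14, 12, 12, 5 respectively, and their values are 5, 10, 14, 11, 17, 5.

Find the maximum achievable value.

28

Allowing fractional choices, the relaxed optimum would be about 29.0, but items are indivisible.
crate A + crate B: weight 12 + 12 = 24 ≤ 24, value 11 + 17 = 28.
crate G + crate E: weight 10 + 14 = 24 ≤ 24, value 10 + 14 = 24.
crate G + crate B: weight 10 + 12 = 22 ≤ 24, value 10 + 17 = 27.
Best is crate A and crate B with total value 28.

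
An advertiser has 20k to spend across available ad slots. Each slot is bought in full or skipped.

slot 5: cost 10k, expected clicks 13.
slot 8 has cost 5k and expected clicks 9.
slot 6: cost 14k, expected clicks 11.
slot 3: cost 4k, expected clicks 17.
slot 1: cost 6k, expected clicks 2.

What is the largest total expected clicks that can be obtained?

slot 5 + slot 3 + slot 1: cost 10 + 4 + 6 = 20 ≤ 20, expected clicks 13 + 17 + 2 = 32.
slot 5 + slot 3: cost 10 + 4 = 14 ≤ 20, expected clicks 13 + 17 = 30.
slot 5 + slot 8 + slot 3: cost 10 + 5 + 4 = 19 ≤ 20, expected clicks 13 + 9 + 17 = 39.
Best is slot 5, slot 8, and slot 3 with total expected clicks 39.

39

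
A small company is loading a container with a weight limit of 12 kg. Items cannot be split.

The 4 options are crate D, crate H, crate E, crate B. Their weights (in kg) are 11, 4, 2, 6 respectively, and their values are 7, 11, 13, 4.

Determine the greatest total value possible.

crate H + crate E: weight 4 + 2 = 6 ≤ 12, value 11 + 13 = 24.
crate H + crate E + crate B: weight 4 + 2 + 6 = 12 ≤ 12, value 11 + 13 + 4 = 28.
crate E + crate B: weight 2 + 6 = 8 ≤ 12, value 13 + 4 = 17.
Best is crate H, crate E, and crate B with total value 28.

28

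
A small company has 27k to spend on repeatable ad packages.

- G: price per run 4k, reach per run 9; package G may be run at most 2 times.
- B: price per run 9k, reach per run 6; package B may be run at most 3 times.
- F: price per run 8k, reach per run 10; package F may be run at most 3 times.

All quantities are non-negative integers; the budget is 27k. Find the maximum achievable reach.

38

G has the best ratio (9/4); taking only G gives at most 2×9 = 18 (stopped by the supply cap of 2).
Mixing does better — 2×G and 2×F: price 24 ≤ 27, reach 2·9 + 2·10 = 38.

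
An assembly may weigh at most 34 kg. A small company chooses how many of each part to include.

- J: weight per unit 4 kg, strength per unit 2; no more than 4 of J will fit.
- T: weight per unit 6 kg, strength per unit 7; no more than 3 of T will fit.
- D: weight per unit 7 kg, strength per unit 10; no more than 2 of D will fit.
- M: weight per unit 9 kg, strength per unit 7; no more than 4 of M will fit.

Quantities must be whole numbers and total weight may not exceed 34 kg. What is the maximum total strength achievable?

41

3×T and 2×D: weight 32 ≤ 34, strength 3·7 + 2·10 = 41.
3×T, 1×D, and 1×M: weight 34 ≤ 34, strength 3·7 + 1·10 + 1·7 = 38.
Best is 41.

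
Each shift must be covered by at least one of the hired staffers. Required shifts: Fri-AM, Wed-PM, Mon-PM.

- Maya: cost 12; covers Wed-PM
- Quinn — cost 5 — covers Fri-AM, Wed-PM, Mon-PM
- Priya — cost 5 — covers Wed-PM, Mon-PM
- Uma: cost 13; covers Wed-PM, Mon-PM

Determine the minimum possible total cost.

Quinn alone covers Fri-AM, Wed-PM, Mon-PM — every shift.
Total cost: 5.
No cover costs less than 5.

5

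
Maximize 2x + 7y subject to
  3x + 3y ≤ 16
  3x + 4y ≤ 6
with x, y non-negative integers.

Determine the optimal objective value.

(x,y)=(0,1): 3·0+3·1=3≤16, 3·0+4·1=4≤6, objective 7.
(x,y)=(1,0): 3·1+3·0=3≤16, 3·1+4·0=3≤6, objective 2.
(x,y)=(0,0): 3·0+3·0=0≤16, 3·0+4·0=0≤6, objective 0.
Maximum is 7 at (x,y)=(0,1).

7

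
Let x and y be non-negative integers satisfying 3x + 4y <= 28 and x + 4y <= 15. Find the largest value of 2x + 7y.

Relaxing integrality, the LP optimum is 27.88 at (x,y) = (6.5, 2.12), which is not an integer point.
(x,y)=(3,3): 3·3+4·3=21≤28, 1·3+4·3=15≤15, objective 27.
(x,y)=(6,2): 3·6+4·2=26≤28, 1·6+4·2=14≤15, objective 26.
No feasible integer point exceeds 27.

27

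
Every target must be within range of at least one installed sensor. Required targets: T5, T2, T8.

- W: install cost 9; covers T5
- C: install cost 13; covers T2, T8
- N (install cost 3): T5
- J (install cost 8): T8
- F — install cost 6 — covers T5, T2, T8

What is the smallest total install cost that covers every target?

6

F alone covers T5, T2, T8 — every target.
Total install cost: 6.
No cover costs less than 6.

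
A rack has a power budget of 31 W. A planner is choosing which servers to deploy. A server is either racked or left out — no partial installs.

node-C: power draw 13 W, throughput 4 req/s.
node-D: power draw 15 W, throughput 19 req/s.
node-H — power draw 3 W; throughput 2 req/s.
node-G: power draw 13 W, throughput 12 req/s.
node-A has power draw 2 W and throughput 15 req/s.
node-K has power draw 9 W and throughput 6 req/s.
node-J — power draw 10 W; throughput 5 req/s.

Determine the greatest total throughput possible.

Allowing fractional choices, the relaxed optimum would be about 46.7, but servers are indivisible.
node-D + node-H + node-A + node-K: power draw 15 + 3 + 2 + 9 = 29 ≤ 31, throughput 19 + 2 + 15 + 6 = 42.
node-D + node-G + node-A: power draw 15 + 13 + 2 = 30 ≤ 31, throughput 19 + 12 + 15 = 46.
Best is node-D, node-G, and node-A with total throughput 46.

46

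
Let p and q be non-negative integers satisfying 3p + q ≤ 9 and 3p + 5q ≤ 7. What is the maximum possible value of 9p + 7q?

(p,q)=(2,0): 3·2+1·0=6≤9, 3·2+5·0=6≤7, objective 18.
(p,q)=(1,0): 3·1+1·0=3≤9, 3·1+5·0=3≤7, objective 9.
No feasible integer point exceeds 18.

18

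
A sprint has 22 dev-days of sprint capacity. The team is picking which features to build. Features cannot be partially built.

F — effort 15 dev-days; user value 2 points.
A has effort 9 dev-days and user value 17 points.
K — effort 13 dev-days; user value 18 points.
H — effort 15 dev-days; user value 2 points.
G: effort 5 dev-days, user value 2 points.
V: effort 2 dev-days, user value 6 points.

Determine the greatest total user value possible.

This is an integer program with binary decision variables.
Take A and K: effort 9 + 13 = 22 ≤ 22, user value 17 + 18 = 35.
No other feasible combination does better.

35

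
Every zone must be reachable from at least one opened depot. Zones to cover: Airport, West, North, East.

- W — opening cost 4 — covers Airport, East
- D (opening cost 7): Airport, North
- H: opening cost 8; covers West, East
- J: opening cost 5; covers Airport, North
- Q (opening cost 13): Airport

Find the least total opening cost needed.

This is an integer covering problem.
Choose H and J: together they cover Airport, West, North, East — every zone.
Total opening cost: 8 + 5 = 13.

13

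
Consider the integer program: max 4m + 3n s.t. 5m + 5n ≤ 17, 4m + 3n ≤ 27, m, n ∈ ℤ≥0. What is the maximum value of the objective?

12

Relaxing integrality, the LP optimum is 13.60 at (m,n) = (3.4, 0), which is not an integer point.
(m,n)=(3,0): 5·3+5·0=15≤17, 4·3+3·0=12≤27, objective 12.
(m,n)=(2,1): 5·2+5·1=15≤17, 4·2+3·1=11≤27, objective 11.
(m,n)=(2,0): 5·2+5·0=10≤17, 4·2+3·0=8≤27, objective 8.
No feasible integer point exceeds 12.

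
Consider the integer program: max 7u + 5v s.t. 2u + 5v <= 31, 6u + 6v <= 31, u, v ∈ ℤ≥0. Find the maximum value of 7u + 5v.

35

(u,v)=(5,0) is feasible, giving 35.
(u,v)=(4,1) is feasible, giving 33.
(u,v)=(4,0) is feasible, giving 28.
Maximum is 35 at (u,v)=(5,0).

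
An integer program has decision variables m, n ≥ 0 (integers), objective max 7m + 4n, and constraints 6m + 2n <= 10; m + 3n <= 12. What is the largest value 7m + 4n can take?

16

Relaxing integrality, the LP optimum is 18.12 at (m,n) = (0.375, 3.88), which is not an integer point.
(m,n)=(0,4): 6·0+2·4=8≤10, 1·0+3·4=12≤12, objective 16.
(m,n)=(1,2): 6·1+2·2=10≤10, 1·1+3·2=7≤12, objective 15.
Maximum is 16 at (m,n)=(0,4).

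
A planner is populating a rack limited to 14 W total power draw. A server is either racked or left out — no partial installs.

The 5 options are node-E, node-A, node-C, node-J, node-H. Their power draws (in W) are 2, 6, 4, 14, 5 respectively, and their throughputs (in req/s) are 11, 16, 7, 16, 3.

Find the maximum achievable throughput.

34

node-E + node-A + node-C: power draw 2 + 6 + 4 = 12 ≤ 14, throughput 11 + 16 + 7 = 34.
node-E + node-A: power draw 2 + 6 = 8 ≤ 14, throughput 11 + 16 = 27.
node-E + node-A + node-H: power draw 2 + 6 + 5 = 13 ≤ 14, throughput 11 + 16 + 3 = 30.
Best is node-E, node-A, and node-C with total throughput 34.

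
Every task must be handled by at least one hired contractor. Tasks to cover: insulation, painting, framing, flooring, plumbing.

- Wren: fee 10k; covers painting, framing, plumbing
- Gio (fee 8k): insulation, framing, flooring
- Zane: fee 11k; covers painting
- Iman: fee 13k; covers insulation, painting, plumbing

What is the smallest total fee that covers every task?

Choose Wren and Gio: together they cover insulation, painting, framing, flooring, plumbing — every task.
Total fee: 10 + 8 = 18.
No cover costs less than 18.

18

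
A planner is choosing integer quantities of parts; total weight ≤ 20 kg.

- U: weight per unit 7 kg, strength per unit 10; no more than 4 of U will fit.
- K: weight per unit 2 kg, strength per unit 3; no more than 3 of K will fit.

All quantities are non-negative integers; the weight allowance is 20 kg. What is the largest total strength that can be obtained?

2×U and 3×K: weight 20 ≤ 20, strength 2·10 + 3·3 = 29.
2×U and 2×K: weight 18 ≤ 20, strength 2·10 + 2·3 = 26.
Best is 29.

29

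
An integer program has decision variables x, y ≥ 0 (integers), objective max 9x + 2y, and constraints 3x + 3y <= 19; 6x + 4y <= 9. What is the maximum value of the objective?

9

(x,y)=(1,0): 3·1+3·0=3≤19, 6·1+4·0=6≤9, objective 9.
(x,y)=(0,1): 3·0+3·1=3≤19, 6·0+4·1=4≤9, objective 2.
(x,y)=(0,0): 3·0+3·0=0≤19, 6·0+4·0=0≤9, objective 0.
Maximum is 9 at (x,y)=(1,0).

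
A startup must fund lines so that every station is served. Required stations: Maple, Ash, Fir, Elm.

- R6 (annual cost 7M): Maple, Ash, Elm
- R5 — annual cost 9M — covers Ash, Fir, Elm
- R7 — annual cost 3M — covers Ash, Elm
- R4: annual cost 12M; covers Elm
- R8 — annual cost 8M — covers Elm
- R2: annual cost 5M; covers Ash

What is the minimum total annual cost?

The greedy cost-per-new-station heuristic would pick R7, R6, and R5 for 19, but a cheaper cover exists.
Choose R6 and R5: together they cover Maple, Ash, Fir, Elm — every station.
Total annual cost: 7 + 9 = 16.
No cover costs less than 16.

16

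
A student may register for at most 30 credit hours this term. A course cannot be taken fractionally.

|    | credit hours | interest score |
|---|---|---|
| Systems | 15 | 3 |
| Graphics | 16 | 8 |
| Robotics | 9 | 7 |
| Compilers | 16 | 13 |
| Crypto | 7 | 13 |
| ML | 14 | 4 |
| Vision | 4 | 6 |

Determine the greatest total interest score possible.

Treat it as a binary knapsack problem.
Graphics + Crypto + Vision: credit hours 16 + 7 + 4 = 27 ≤ 30, interest score 8 + 13 + 6 = 27.
Robotics + Crypto + Vision: credit hours 9 + 7 + 4 = 20 ≤ 30, interest score 7 + 13 + 6 = 26.
Compilers + Crypto + Vision: credit hours 16 + 7 + 4 = 27 ≤ 30, interest score 13 + 13 + 6 = 32.
Best is Compilers, Crypto, and Vision with total interest score 32.

32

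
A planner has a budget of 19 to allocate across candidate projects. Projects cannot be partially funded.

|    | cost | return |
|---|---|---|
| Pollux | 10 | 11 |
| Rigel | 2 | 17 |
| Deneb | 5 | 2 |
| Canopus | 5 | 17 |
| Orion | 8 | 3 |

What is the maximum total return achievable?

Treat it as a binary knapsack problem.
Allowing fractional choices, the relaxed optimum would be about 45.8, but projects are indivisible.
Rigel + Deneb + Canopus: cost 2 + 5 + 5 = 12 ≤ 19, return 17 + 2 + 17 = 36.
Rigel + Canopus + Orion: cost 2 + 5 + 8 = 15 ≤ 19, return 17 + 17 + 3 = 37.
Pollux + Rigel + Canopus: cost 10 + 2 + 5 = 17 ≤ 19, return 11 + 17 + 17 = 45.
Best is Pollux, Rigel, and Canopus with total return 45.

45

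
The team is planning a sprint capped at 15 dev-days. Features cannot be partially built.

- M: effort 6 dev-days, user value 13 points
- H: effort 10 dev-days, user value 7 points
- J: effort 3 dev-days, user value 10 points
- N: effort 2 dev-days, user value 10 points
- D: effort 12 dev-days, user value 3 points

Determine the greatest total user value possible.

M + N: effort 6 + 2 = 8 ≤ 15, user value 13 + 10 = 23.
H + J + N: effort 10 + 3 + 2 = 15 ≤ 15, user value 7 + 10 + 10 = 27.
M + J + N: effort 6 + 3 + 2 = 11 ≤ 15, user value 13 + 10 + 10 = 33.
Best is M, J, and N with total user value 33.

33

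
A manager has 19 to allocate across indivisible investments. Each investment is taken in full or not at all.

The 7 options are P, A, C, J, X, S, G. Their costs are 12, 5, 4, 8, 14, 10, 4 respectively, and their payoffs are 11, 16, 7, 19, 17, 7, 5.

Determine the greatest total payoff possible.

This is a 0-1 knapsack instance.
A + C + J: cost 5 + 4 + 8 = 17 ≤ 19, payoff 16 + 7 + 19 = 42.
A + J + G: cost 5 + 8 + 4 = 17 ≤ 19, payoff 16 + 19 + 5 = 40.
A + J: cost 5 + 8 = 13 ≤ 19, payoff 16 + 19 = 35.
Best is A, C, and J with total payoff 42.

42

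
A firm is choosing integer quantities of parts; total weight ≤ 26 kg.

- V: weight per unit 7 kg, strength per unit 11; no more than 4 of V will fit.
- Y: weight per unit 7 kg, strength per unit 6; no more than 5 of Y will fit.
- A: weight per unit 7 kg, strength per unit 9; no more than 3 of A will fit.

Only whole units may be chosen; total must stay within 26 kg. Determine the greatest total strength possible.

V has the best ratio (11/7); taking only V gives at most 3×11 = 33 (stopped by the weight limit).
Optimal: 3×V: weight 21 ≤ 26, strength 3·11 = 33.

33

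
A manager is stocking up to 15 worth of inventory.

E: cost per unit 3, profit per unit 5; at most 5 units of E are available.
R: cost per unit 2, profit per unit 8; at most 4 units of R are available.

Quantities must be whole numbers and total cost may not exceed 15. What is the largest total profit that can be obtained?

42

R has the best ratio (8/2); taking only R gives at most 4×8 = 32 (stopped by the supply cap of 4).
Mixing does better — 2×E and 4×R: cost 14 ≤ 15, profit 2·5 + 4·8 = 42.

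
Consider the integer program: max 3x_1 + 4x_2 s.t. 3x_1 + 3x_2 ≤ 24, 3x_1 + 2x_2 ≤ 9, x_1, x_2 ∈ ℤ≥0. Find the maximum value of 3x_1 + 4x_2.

16

The continuous relaxation peaks at (0, 4.5) with value 18.00; rounding to a feasible lattice point costs some objective.
(x_1,x_2)=(0,4): 3·0+3·4=12≤24, 3·0+2·4=8≤9, objective 16.
(x_1,x_2)=(1,3): 3·1+3·3=12≤24, 3·1+2·3=9≤9, objective 15.
(x_1,x_2)=(0,3): 3·0+3·3=9≤24, 3·0+2·3=6≤9, objective 12.
No feasible integer point exceeds 16.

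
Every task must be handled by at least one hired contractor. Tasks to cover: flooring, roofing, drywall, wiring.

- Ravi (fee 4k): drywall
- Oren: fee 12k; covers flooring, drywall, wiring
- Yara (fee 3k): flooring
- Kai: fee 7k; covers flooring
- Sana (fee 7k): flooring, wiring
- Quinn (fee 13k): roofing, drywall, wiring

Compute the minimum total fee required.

16

The greedy cost-per-new-task heuristic would pick Yara, Ravi, and Quinn for 20, but a cheaper cover exists.
Choose Yara and Quinn: together they cover flooring, roofing, drywall, wiring — every task.
Total fee: 3 + 13 = 16.
No cover costs less than 16.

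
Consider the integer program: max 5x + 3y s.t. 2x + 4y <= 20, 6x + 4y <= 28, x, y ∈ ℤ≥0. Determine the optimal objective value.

23

Relaxing integrality, the LP optimum is 23.33 at (x,y) = (4.67, 0), which is not an integer point.
(x,y)=(4,1): 2·4+4·1=12≤20, 6·4+4·1=28≤28, objective 23.
(x,y)=(3,2): 2·3+4·2=14≤20, 6·3+4·2=26≤28, objective 21.
(x,y)=(4,0): 2·4+4·0=8≤20, 6·4+4·0=24≤28, objective 20.
(x,y)=(3,1): 2·3+4·1=10≤20, 6·3+4·1=22≤28, objective 18.
Maximum is 23 at (x,y)=(4,1).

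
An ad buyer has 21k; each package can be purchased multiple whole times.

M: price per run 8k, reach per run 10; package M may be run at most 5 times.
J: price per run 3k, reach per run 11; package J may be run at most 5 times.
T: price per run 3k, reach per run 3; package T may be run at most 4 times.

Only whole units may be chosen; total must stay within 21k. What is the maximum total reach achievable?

This is a bounded integer knapsack.
5×J and 2×T: price 21 ≤ 21, reach 5·11 + 2·3 = 61.
5×J and 1×T: price 18 ≤ 21, reach 5·11 + 1·3 = 58.
Best is 61.

61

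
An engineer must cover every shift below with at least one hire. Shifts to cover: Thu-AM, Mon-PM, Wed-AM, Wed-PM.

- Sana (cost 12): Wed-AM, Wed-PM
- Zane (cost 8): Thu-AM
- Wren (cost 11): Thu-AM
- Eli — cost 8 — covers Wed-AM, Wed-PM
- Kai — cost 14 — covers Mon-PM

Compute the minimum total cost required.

Choose Zane, Eli, and Kai: together they cover Thu-AM, Mon-PM, Wed-AM, Wed-PM — every shift.
Total cost: 8 + 8 + 14 = 30.
No cover costs less than 30.

30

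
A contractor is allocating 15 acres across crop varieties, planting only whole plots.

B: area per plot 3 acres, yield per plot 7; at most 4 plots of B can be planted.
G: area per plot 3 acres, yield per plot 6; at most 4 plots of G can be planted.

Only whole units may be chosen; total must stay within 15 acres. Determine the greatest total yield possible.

34

B has the best ratio (7/3); taking only B gives at most 4×7 = 28 (stopped by the supply cap of 4).
Mixing does better — 4×B and 1×G: area 15 ≤ 15, yield 4·7 + 1·6 = 34.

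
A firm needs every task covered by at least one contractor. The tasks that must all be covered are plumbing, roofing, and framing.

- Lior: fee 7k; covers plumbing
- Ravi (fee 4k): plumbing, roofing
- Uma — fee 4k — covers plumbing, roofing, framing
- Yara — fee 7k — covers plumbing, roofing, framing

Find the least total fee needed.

4

Uma alone covers plumbing, roofing, framing — every task.
Total fee: 4.
No cover costs less than 4.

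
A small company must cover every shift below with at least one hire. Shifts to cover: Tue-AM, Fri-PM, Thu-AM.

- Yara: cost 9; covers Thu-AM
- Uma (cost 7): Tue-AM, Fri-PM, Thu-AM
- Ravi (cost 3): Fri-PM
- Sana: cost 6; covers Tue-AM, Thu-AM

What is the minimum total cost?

Uma alone covers Tue-AM, Fri-PM, Thu-AM — every shift.
Total cost: 7.
No cover costs less than 7.

7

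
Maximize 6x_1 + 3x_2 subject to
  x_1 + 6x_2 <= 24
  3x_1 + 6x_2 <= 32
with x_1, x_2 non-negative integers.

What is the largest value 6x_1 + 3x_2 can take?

60

(x_1,x_2)=(10,0): 1·10+6·0=10≤24, 3·10+6·0=30≤32, objective 60.
(x_1,x_2)=(9,0): 1·9+6·0=9≤24, 3·9+6·0=27≤32, objective 54.
The best lattice point is (10,0), giving 60.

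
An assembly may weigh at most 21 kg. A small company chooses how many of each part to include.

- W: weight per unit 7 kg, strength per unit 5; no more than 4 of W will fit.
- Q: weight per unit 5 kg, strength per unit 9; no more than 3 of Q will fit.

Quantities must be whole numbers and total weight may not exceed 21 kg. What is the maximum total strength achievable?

Q has the best ratio (9/5); taking only Q gives at most 3×9 = 27 (stopped by the supply cap of 3).
Optimal: 3×Q: weight 15 ≤ 21, strength 3·9 = 27.

27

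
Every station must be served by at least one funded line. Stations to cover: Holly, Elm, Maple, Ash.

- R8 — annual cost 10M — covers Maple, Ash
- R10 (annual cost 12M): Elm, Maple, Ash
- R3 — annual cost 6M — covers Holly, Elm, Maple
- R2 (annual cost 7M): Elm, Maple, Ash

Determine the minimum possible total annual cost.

13

This is a weighted set-cover instance.
Choose R3 and R2: together they cover Holly, Elm, Maple, Ash — every station.
Total annual cost: 6 + 7 = 13.
No cover costs less than 13.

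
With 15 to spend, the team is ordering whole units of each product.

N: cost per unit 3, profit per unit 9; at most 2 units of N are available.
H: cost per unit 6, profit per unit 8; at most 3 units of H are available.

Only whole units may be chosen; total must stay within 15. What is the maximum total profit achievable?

26

Take 2×N and 1×H: cost 12 ≤ 15, profit 2·9 + 1·8 = 26.
N has the best ratio (9/3) and is taken to its limit of 2; remaining capacity is filled optimally with the others.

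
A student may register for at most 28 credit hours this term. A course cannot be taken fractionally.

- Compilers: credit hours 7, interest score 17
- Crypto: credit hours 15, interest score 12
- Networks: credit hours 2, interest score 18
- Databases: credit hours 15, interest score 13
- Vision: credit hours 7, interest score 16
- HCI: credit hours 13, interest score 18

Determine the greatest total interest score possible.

53

Treat it as a binary knapsack problem.
Compilers + Networks + HCI: credit hours 7 + 2 + 13 = 22 ≤ 28, interest score 17 + 18 + 18 = 53.
Compilers + Networks + Vision: credit hours 7 + 2 + 7 = 16 ≤ 28, interest score 17 + 18 + 16 = 51.
Networks + Vision + HCI: credit hours 2 + 7 + 13 = 22 ≤ 28, interest score 18 + 16 + 18 = 52.
Best is Compilers, Networks, and HCI with total interest score 53.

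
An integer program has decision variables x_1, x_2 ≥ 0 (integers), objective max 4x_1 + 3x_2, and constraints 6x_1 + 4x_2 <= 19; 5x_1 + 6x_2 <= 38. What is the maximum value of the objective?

13

(x_1,x_2)=(1,3): 6·1+4·3=18≤19, 5·1+6·3=23≤38, objective 13.
(x_1,x_2)=(0,4): 6·0+4·4=16≤19, 5·0+6·4=24≤38, objective 12.
(x_1,x_2)=(1,2): 6·1+4·2=14≤19, 5·1+6·2=17≤38, objective 10.
(x_1,x_2)=(0,3): 6·0+4·3=12≤19, 5·0+6·3=18≤38, objective 9.
No feasible integer point exceeds 13.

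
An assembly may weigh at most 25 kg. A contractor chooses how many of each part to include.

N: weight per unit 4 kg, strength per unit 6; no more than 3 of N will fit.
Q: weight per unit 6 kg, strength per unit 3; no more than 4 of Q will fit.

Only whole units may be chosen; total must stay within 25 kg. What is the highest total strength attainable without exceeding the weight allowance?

This is a bounded integer knapsack.
3×N and 1×Q: weight 18 ≤ 25, strength 3·6 + 1·3 = 21.
3×N and 2×Q: weight 24 ≤ 25, strength 3·6 + 2·3 = 24.
Best is 24.

24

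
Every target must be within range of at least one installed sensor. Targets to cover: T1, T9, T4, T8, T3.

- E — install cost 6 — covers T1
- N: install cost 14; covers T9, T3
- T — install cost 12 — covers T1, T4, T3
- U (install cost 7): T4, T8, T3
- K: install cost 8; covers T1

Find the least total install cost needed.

27

This is an integer covering problem.
Choose E, N, and U: together they cover T1, T9, T4, T8, T3 — every target.
Total install cost: 6 + 14 + 7 = 27.
No cover costs less than 27.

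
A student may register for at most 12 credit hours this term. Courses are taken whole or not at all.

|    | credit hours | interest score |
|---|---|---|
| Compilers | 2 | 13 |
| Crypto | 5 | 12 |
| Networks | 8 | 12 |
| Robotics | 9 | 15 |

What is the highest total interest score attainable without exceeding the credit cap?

Take Compilers and Robotics: credit hours 2 + 9 = 11 ≤ 12, interest score 13 + 15 = 28.
No other feasible combination does better.

28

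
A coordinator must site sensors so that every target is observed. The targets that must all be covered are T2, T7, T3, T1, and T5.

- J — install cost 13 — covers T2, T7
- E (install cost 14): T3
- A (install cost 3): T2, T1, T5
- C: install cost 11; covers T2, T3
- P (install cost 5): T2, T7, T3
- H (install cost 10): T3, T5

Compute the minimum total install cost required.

8

Choose A and P: together they cover T2, T7, T3, T1, T5 — every target.
Total install cost: 3 + 5 = 8.
No cover costs less than 8.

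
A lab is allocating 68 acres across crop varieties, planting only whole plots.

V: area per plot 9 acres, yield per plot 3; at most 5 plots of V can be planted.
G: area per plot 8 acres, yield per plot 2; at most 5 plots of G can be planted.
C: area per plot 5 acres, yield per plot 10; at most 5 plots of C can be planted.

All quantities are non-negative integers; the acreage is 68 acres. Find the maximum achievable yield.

63

This is a bounded integer knapsack.
3×V, 2×G, and 5×C: area 68 ≤ 68, yield 3·3 + 2·2 + 5·10 = 63.
2×V, 3×G, and 5×C: area 67 ≤ 68, yield 2·3 + 3·2 + 5·10 = 62.
Best is 63.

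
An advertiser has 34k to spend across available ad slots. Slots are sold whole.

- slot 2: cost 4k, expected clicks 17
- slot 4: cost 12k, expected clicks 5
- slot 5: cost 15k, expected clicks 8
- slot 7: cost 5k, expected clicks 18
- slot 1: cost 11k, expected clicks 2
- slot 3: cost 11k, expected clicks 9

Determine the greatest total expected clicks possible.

This is an integer program with binary decision variables.
Allowing fractional choices, the relaxed optimum would be about 51.5, but ad slots are indivisible.
slot 2 + slot 7 + slot 3: cost 4 + 5 + 11 = 20 ≤ 34, expected clicks 17 + 18 + 9 = 44.
slot 2 + slot 4 + slot 7 + slot 3: cost 4 + 12 + 5 + 11 = 32 ≤ 34, expected clicks 17 + 5 + 18 + 9 = 49.
slot 2 + slot 7 + slot 1 + slot 3: cost 4 + 5 + 11 + 11 = 31 ≤ 34, expected clicks 17 + 18 + 2 + 9 = 46.
Best is slot 2, slot 4, slot 7, and slot 3 with total expected clicks 49.

49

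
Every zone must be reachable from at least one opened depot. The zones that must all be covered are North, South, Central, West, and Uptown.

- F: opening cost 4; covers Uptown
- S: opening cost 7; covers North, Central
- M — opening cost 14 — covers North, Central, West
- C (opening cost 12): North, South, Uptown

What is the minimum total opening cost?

26

This is a weighted set-cover instance.
The greedy cost-per-new-zone heuristic would pick S, F, C, and M for 37, but a cheaper cover exists.
Choose M and C: together they cover North, South, Central, West, Uptown — every zone.
Total opening cost: 14 + 12 = 26.
No cover costs less than 26.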